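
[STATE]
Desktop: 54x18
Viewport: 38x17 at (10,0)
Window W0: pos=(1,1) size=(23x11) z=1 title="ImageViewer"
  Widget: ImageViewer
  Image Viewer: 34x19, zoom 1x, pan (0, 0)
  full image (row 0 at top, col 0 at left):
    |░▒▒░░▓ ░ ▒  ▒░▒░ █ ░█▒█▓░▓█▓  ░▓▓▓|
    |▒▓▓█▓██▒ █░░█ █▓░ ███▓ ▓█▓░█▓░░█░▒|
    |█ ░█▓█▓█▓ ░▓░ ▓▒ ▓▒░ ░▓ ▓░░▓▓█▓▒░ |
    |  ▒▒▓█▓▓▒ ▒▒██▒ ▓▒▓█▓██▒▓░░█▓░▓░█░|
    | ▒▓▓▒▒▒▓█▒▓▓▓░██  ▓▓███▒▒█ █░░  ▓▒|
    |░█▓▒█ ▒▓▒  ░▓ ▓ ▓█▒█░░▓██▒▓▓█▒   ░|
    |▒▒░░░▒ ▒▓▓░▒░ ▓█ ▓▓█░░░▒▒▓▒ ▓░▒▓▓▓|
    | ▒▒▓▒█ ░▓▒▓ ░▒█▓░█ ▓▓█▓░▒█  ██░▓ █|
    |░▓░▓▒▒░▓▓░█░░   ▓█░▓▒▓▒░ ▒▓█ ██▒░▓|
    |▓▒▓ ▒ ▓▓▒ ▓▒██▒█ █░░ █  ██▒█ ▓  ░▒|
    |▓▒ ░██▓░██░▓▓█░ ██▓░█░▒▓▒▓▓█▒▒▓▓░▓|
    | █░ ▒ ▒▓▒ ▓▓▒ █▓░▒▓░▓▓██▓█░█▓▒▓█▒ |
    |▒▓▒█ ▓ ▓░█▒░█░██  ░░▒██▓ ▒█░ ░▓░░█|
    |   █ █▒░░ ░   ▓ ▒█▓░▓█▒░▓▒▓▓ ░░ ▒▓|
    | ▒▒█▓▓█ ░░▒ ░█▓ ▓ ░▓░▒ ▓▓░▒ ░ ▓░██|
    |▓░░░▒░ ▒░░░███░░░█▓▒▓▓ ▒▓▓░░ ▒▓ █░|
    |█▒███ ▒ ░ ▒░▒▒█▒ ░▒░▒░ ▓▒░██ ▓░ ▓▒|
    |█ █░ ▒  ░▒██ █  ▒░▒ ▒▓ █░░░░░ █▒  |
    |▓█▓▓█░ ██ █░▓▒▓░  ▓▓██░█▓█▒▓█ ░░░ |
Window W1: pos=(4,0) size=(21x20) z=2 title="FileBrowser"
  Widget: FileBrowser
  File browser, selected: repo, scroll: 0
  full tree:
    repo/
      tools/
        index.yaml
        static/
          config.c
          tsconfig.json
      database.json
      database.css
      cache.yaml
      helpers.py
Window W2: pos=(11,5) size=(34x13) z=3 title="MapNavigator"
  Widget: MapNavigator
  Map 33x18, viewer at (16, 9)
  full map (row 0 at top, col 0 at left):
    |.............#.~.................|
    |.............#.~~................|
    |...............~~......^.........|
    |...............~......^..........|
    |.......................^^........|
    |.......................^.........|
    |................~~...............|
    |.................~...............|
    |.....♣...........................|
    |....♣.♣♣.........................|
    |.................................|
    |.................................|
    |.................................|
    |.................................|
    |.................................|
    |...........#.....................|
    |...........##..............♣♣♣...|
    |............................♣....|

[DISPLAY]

━━━━━━━━━━━━━━┓                       
Browser       ┃                       
──────────────┨                       
 repo/        ┃                       
+] tools/     ┃                       
a┏━━━━━━━━━━━━━━━━━━━━━━━━━━━━━━━━┓   
a┃ MapNavigator                   ┃   
a┠────────────────────────────────┨   
e┃.......................^........┃   
 ┃................~~..............┃   
 ┃.................~..............┃   
 ┃.....♣..........................┃   
 ┃....♣.♣♣........@...............┃   
 ┃................................┃   
 ┃................................┃   
 ┃................................┃   
 ┃................................┃   


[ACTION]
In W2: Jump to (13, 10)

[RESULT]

━━━━━━━━━━━━━━┓                       
Browser       ┃                       
──────────────┨                       
 repo/        ┃                       
+] tools/     ┃                       
a┏━━━━━━━━━━━━━━━━━━━━━━━━━━━━━━━━┓   
a┃ MapNavigator                   ┃   
a┠────────────────────────────────┨   
e┃   ................~~...........┃   
 ┃   .................~...........┃   
 ┃   .....♣.......................┃   
 ┃   ....♣.♣♣.....................┃   
 ┃   .............@...............┃   
 ┃   .............................┃   
 ┃   .............................┃   
 ┃   .............................┃   
 ┃   .............................┃   


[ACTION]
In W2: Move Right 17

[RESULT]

━━━━━━━━━━━━━━┓                       
Browser       ┃                       
──────────────┨                       
 repo/        ┃                       
+] tools/     ┃                       
a┏━━━━━━━━━━━━━━━━━━━━━━━━━━━━━━━━┓   
a┃ MapNavigator                   ┃   
a┠────────────────────────────────┨   
e┃..~~...............             ┃   
 ┃...~...............             ┃   
 ┃...................             ┃   
 ┃...................             ┃   
 ┃................@..             ┃   
 ┃...................             ┃   
 ┃...................             ┃   
 ┃...................             ┃   
 ┃...................             ┃   


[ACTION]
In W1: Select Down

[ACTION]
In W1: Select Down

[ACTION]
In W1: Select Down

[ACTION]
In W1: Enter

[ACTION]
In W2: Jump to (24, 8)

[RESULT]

━━━━━━━━━━━━━━┓                       
Browser       ┃                       
──────────────┨                       
 repo/        ┃                       
+] tools/     ┃                       
a┏━━━━━━━━━━━━━━━━━━━━━━━━━━━━━━━━┓   
a┃ MapNavigator                   ┃   
a┠────────────────────────────────┨   
e┃...............^^........       ┃   
 ┃...............^.........       ┃   
 ┃........~~...............       ┃   
 ┃.........~...............       ┃   
 ┃................@........       ┃   
 ┃.........................       ┃   
 ┃.........................       ┃   
 ┃.........................       ┃   
 ┃.........................       ┃   


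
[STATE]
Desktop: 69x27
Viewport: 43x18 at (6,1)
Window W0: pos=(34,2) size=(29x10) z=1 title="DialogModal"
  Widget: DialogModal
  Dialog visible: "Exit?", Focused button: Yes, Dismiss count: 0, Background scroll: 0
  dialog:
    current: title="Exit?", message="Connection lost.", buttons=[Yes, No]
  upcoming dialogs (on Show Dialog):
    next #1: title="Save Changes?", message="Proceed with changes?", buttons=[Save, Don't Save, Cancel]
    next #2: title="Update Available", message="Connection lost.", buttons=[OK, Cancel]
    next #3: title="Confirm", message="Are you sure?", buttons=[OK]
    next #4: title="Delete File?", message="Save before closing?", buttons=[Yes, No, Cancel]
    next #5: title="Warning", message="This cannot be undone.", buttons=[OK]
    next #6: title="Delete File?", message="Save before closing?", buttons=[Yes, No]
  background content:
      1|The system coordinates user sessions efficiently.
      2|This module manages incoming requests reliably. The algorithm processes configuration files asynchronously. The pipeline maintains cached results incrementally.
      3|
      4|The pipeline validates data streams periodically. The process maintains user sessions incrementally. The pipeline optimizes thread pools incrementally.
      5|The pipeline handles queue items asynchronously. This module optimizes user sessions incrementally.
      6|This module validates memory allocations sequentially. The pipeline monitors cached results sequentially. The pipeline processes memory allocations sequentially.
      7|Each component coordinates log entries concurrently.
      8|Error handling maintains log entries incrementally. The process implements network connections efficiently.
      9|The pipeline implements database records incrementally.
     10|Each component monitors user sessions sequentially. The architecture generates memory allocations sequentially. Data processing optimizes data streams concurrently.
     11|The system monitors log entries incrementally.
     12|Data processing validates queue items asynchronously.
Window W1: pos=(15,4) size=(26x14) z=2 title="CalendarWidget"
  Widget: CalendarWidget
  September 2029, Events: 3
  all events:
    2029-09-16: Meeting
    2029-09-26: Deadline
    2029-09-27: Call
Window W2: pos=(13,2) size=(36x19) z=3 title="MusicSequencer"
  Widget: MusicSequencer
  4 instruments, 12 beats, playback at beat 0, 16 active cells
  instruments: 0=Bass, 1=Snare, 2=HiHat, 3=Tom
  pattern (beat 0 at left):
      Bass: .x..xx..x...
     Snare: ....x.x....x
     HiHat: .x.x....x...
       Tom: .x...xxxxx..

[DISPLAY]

                                           
       ┏━━━━━━━━━━━━━━━━━━━━━━━━━━━━━━━━━━┓
       ┃ MusicSequencer                   ┃
       ┠──────────────────────────────────┨
       ┃      ▼12345678901                ┃
       ┃  Bass·█··██··█···                ┃
       ┃ Snare····█·█····█                ┃
       ┃ HiHat·█·█····█···                ┃
       ┃   Tom·█···█████··                ┃
       ┃                                  ┃
       ┃                                  ┃
       ┃                                  ┃
       ┃                                  ┃
       ┃                                  ┃
       ┃                                  ┃
       ┃                                  ┃
       ┃                                  ┃
       ┃                                  ┃


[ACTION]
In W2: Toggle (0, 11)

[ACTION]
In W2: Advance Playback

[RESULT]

                                           
       ┏━━━━━━━━━━━━━━━━━━━━━━━━━━━━━━━━━━┓
       ┃ MusicSequencer                   ┃
       ┠──────────────────────────────────┨
       ┃      0▼2345678901                ┃
       ┃  Bass·█··██··█··█                ┃
       ┃ Snare····█·█····█                ┃
       ┃ HiHat·█·█····█···                ┃
       ┃   Tom·█···█████··                ┃
       ┃                                  ┃
       ┃                                  ┃
       ┃                                  ┃
       ┃                                  ┃
       ┃                                  ┃
       ┃                                  ┃
       ┃                                  ┃
       ┃                                  ┃
       ┃                                  ┃


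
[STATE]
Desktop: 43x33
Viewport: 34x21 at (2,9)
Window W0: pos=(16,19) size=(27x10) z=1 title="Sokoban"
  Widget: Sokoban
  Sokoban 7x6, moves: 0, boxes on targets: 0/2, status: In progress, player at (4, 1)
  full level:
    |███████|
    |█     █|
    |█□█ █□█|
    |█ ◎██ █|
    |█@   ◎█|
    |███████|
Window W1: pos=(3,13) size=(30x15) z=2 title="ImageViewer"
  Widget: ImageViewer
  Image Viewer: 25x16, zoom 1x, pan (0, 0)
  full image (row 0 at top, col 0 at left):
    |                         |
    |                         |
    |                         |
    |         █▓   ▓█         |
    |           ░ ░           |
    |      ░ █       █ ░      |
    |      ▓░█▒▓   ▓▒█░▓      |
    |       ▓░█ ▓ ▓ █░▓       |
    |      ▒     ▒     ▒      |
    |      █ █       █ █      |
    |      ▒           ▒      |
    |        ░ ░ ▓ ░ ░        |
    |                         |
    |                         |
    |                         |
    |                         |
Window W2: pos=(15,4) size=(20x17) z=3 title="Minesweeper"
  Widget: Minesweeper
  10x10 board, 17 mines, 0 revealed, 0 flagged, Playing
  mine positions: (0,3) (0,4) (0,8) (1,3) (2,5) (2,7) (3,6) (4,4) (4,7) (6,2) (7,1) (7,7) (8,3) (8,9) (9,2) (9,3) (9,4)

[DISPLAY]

             ┃■■■■■■■■■■        ┃ 
             ┃■■■■■■■■■■        ┃ 
             ┃■■■■■■■■■■        ┃ 
             ┃■■■■■■■■■■        ┃ 
 ┏━━━━━━━━━━━┃■■■■■■■■■■        ┃ 
 ┃ ImageViewe┃■■■■■■■■■■        ┃ 
 ┠───────────┃■■■■■■■■■■        ┃ 
 ┃           ┃■■■■■■■■■■        ┃ 
 ┃           ┃                  ┃ 
 ┃           ┃                  ┃ 
 ┃         █▓┃                  ┃━
 ┃           ┗━━━━━━━━━━━━━━━━━━┛ 
 ┃      ░ █       █ ░         ┃───
 ┃      ▓░█▒▓   ▓▒█░▓         ┃   
 ┃       ▓░█ ▓ ▓ █░▓          ┃   
 ┃      ▒     ▒     ▒         ┃   
 ┃      █ █       █ █         ┃   
 ┃      ▒           ▒         ┃   
 ┗━━━━━━━━━━━━━━━━━━━━━━━━━━━━┛   
              ┗━━━━━━━━━━━━━━━━━━━
                                  


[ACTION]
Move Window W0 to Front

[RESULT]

             ┃■■■■■■■■■■        ┃ 
             ┃■■■■■■■■■■        ┃ 
             ┃■■■■■■■■■■        ┃ 
             ┃■■■■■■■■■■        ┃ 
 ┏━━━━━━━━━━━┃■■■■■■■■■■        ┃ 
 ┃ ImageViewe┃■■■■■■■■■■        ┃ 
 ┠───────────┃■■■■■■■■■■        ┃ 
 ┃           ┃■■■■■■■■■■        ┃ 
 ┃           ┃                  ┃ 
 ┃           ┃                  ┃ 
 ┃         █▓┃┏━━━━━━━━━━━━━━━━━━━
 ┃           ┗┃ Sokoban           
 ┃      ░ █   ┠───────────────────
 ┃      ▓░█▒▓ ┃███████            
 ┃       ▓░█ ▓┃█     █            
 ┃      ▒     ┃█□█ █□█            
 ┃      █ █   ┃█ ◎██ █            
 ┃      ▒     ┃█@   ◎█            
 ┗━━━━━━━━━━━━┃███████            
              ┗━━━━━━━━━━━━━━━━━━━
                                  


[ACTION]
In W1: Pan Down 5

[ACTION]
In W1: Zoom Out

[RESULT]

             ┃■■■■■■■■■■        ┃ 
             ┃■■■■■■■■■■        ┃ 
             ┃■■■■■■■■■■        ┃ 
             ┃■■■■■■■■■■        ┃ 
 ┏━━━━━━━━━━━┃■■■■■■■■■■        ┃ 
 ┃ ImageViewe┃■■■■■■■■■■        ┃ 
 ┠───────────┃■■■■■■■■■■        ┃ 
 ┃      ░ █  ┃■■■■■■■■■■        ┃ 
 ┃      ▓░█▒▓┃                  ┃ 
 ┃       ▓░█ ┃                  ┃ 
 ┃      ▒    ┃┏━━━━━━━━━━━━━━━━━━━
 ┃      █ █  ┗┃ Sokoban           
 ┃      ▒     ┠───────────────────
 ┃        ░ ░ ┃███████            
 ┃            ┃█     █            
 ┃            ┃█□█ █□█            
 ┃            ┃█ ◎██ █            
 ┃            ┃█@   ◎█            
 ┗━━━━━━━━━━━━┃███████            
              ┗━━━━━━━━━━━━━━━━━━━
                                  


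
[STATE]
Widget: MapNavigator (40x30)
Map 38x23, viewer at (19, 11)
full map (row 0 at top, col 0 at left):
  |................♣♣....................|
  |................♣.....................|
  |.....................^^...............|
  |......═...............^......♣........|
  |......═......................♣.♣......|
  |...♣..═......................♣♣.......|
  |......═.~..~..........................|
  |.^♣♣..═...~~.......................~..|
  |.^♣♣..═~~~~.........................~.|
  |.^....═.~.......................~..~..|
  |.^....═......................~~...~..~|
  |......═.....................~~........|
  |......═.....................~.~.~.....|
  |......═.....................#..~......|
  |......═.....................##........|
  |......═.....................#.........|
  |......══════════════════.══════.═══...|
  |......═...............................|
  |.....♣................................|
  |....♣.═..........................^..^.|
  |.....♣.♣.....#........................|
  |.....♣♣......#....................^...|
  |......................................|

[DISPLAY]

                                        
                                        
                                        
                                        
 ................♣♣.................... 
 ................♣..................... 
 .....................^^............... 
 ......═...............^......♣........ 
 ......═......................♣.♣...... 
 ...♣..═......................♣♣....... 
 ......═.~..~.......................... 
 .^♣♣..═...~~.......................~.. 
 .^♣♣..═~~~~.........................~. 
 .^....═.~.......................~..~.. 
 .^....═......................~~...~..~ 
 ......═............@........~~........ 
 ......═.....................~.~.~..... 
 ......═.....................#..~...... 
 ......═.....................##........ 
 ......═.....................#......... 
 ......══════════════════.══════.═══... 
 ......═............................... 
 .....♣................................ 
 ....♣.═..........................^..^. 
 .....♣.♣.....#........................ 
 .....♣♣......#....................^... 
 ...................................... 
                                        
                                        
                                        


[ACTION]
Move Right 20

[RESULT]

                                        
                                        
                                        
                                        
♣....................                   
.....................                   
....^^...............                   
.....^......♣........                   
............♣.♣......                   
............♣♣.......                   
.....................                   
..................~..                   
...................~.                   
...............~..~..                   
............~~...~..~                   
...........~~.......@                   
...........~.~.~.....                   
...........#..~......                   
...........##........                   
...........#.........                   
═══════.══════.═══...                   
.....................                   
.....................                   
................^..^.                   
.....................                   
.................^...                   
.....................                   
                                        
                                        
                                        


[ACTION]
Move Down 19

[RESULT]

..................~..                   
...................~.                   
...............~..~..                   
............~~...~..~                   
...........~~........                   
...........~.~.~.....                   
...........#..~......                   
...........##........                   
...........#.........                   
═══════.══════.═══...                   
.....................                   
.....................                   
................^..^.                   
.....................                   
.................^...                   
....................@                   
                                        
                                        
                                        
                                        
                                        
                                        
                                        
                                        
                                        
                                        
                                        
                                        
                                        
                                        


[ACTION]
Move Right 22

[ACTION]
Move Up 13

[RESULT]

                                        
                                        
                                        
                                        
                                        
                                        
♣....................                   
.....................                   
....^^...............                   
.....^......♣........                   
............♣.♣......                   
............♣♣.......                   
.....................                   
..................~..                   
...................~.                   
...............~..~.@                   
............~~...~..~                   
...........~~........                   
...........~.~.~.....                   
...........#..~......                   
...........##........                   
...........#.........                   
═══════.══════.═══...                   
.....................                   
.....................                   
................^..^.                   
.....................                   
.................^...                   
.....................                   
                                        


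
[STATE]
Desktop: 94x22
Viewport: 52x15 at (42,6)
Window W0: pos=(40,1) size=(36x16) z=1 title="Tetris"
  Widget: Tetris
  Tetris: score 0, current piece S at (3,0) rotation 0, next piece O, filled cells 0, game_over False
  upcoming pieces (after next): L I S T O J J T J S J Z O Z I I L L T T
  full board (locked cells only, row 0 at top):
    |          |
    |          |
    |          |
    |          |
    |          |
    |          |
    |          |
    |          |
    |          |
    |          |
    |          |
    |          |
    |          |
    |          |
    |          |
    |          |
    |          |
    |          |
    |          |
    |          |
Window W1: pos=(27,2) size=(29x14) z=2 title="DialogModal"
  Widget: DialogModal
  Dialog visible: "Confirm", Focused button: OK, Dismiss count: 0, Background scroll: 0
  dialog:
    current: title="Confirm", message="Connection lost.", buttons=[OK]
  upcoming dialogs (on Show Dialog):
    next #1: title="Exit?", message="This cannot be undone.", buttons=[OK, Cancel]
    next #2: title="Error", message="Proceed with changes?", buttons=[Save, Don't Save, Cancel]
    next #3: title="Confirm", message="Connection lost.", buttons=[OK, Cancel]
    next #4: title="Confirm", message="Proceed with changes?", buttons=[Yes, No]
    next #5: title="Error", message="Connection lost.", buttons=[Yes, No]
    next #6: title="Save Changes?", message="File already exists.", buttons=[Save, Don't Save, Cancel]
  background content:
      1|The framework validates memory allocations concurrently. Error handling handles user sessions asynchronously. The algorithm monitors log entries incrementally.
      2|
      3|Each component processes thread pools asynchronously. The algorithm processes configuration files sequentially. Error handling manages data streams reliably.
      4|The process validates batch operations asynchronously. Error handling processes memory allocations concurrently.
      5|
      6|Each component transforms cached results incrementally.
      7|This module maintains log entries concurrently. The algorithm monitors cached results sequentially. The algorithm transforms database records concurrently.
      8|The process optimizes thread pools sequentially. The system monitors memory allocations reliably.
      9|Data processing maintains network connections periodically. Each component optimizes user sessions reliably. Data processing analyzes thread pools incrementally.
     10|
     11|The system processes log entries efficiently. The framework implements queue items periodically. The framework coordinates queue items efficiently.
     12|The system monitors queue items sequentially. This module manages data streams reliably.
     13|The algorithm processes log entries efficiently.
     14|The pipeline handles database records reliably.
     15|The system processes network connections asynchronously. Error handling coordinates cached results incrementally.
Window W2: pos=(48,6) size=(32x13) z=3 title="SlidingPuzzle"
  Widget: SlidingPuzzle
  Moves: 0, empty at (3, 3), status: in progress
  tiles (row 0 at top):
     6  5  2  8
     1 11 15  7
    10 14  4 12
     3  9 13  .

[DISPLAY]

      ┏━━━━━━━━━━━━━━━━━━━━━━━━━━━━━━┓              
──────┃ SlidingPuzzle                ┃              
rm    ┠──────────────────────────────┨              
n lost┃┌────┬────┬────┬────┐         ┃              
]     ┃│  6 │  5 │  2 │  8 │         ┃              
──────┃├────┼────┼────┼────┤         ┃              
timize┃│  1 │ 11 │ 15 │  7 │         ┃              
g main┃├────┼────┼────┼────┤         ┃              
      ┃│ 10 │ 14 │  4 │ 12 │         ┃              
━━━━━━┃├────┼────┼────┼────┤         ┃              
━━━━━━┃│  3 │  9 │ 13 │    │         ┃              
      ┃└────┴────┴────┴────┘         ┃              
      ┗━━━━━━━━━━━━━━━━━━━━━━━━━━━━━━┛              
                                                    
                                                    


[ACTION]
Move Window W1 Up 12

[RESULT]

rm    ┏━━━━━━━━━━━━━━━━━━━━━━━━━━━━━━┓              
n lost┃ SlidingPuzzle                ┃              
]     ┠──────────────────────────────┨              
──────┃┌────┬────┬────┬────┐         ┃              
timize┃│  6 │  5 │  2 │  8 │         ┃              
g main┃├────┼────┼────┼────┤         ┃              
      ┃│  1 │ 11 │ 15 │  7 │         ┃              
━━━━━━┃├────┼────┼────┼────┤         ┃              
      ┃│ 10 │ 14 │  4 │ 12 │         ┃              
      ┃├────┼────┼────┼────┤         ┃              
━━━━━━┃│  3 │  9 │ 13 │    │         ┃              
      ┃└────┴────┴────┴────┘         ┃              
      ┗━━━━━━━━━━━━━━━━━━━━━━━━━━━━━━┛              
                                                    
                                                    


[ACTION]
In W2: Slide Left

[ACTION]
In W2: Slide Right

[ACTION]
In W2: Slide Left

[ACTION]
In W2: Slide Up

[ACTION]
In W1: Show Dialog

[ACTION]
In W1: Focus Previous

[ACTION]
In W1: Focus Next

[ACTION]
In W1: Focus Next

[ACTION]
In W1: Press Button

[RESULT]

lidate┏━━━━━━━━━━━━━━━━━━━━━━━━━━━━━━┓              
      ┃ SlidingPuzzle                ┃              
 trans┠──────────────────────────────┨              
intain┃┌────┬────┬────┬────┐         ┃              
timize┃│  6 │  5 │  2 │  8 │         ┃              
g main┃├────┼────┼────┼────┤         ┃              
      ┃│  1 │ 11 │ 15 │  7 │         ┃              
━━━━━━┃├────┼────┼────┼────┤         ┃              
      ┃│ 10 │ 14 │  4 │ 12 │         ┃              
      ┃├────┼────┼────┼────┤         ┃              
━━━━━━┃│  3 │  9 │ 13 │    │         ┃              
      ┃└────┴────┴────┴────┘         ┃              
      ┗━━━━━━━━━━━━━━━━━━━━━━━━━━━━━━┛              
                                                    
                                                    


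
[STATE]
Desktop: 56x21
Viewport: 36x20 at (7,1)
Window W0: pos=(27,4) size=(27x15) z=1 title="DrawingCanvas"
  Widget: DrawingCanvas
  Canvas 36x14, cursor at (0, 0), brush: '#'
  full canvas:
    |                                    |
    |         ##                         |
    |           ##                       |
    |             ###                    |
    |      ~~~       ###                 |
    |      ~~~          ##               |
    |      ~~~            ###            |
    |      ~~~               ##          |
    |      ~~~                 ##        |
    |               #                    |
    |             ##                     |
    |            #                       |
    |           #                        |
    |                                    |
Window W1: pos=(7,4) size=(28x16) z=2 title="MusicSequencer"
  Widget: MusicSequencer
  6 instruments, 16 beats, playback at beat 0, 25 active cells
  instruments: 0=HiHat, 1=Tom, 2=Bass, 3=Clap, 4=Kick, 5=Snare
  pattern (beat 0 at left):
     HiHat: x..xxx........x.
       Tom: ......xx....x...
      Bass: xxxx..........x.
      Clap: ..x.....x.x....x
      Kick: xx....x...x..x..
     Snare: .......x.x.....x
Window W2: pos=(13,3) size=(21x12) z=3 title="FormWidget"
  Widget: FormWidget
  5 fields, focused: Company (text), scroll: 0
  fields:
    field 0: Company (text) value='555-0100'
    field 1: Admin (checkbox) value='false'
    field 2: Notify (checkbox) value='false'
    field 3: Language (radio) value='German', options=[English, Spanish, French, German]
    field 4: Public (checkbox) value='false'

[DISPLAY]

                                    
                                    
      ┏━━━━━━━━━━━━━━━━━━━┓         
┏━━━━━┃ FormWidget        ┃┓━━━━━━━━
┃ Musi┠───────────────────┨┃gCanvas 
┠─────┃> Company:    [555]┃┨────────
┃     ┃  Admin:      [ ]  ┃┃        
┃ HiHa┃  Notify:     [ ]  ┃┃  ##    
┃   To┃  Language:   ( ) E┃┃    ##  
┃  Bas┃  Public:     [ ]  ┃┃      ##
┃  Cla┃                   ┃┃~~      
┃  Kic┃                   ┃┃~~      
┃ Snar┃                   ┃┃~~      
┃     ┗━━━━━━━━━━━━━━━━━━━┛┃~~      
┃                          ┃~~      
┃                          ┃        
┃                          ┃      ##
┃                          ┃━━━━━━━━
┗━━━━━━━━━━━━━━━━━━━━━━━━━━┛        
                                    


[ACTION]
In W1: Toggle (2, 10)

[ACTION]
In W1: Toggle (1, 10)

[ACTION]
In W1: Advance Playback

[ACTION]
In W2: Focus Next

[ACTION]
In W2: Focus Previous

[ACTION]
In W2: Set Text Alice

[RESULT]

                                    
                                    
      ┏━━━━━━━━━━━━━━━━━━━┓         
┏━━━━━┃ FormWidget        ┃┓━━━━━━━━
┃ Musi┠───────────────────┨┃gCanvas 
┠─────┃> Company:    [Ali]┃┨────────
┃     ┃  Admin:      [ ]  ┃┃        
┃ HiHa┃  Notify:     [ ]  ┃┃  ##    
┃   To┃  Language:   ( ) E┃┃    ##  
┃  Bas┃  Public:     [ ]  ┃┃      ##
┃  Cla┃                   ┃┃~~      
┃  Kic┃                   ┃┃~~      
┃ Snar┃                   ┃┃~~      
┃     ┗━━━━━━━━━━━━━━━━━━━┛┃~~      
┃                          ┃~~      
┃                          ┃        
┃                          ┃      ##
┃                          ┃━━━━━━━━
┗━━━━━━━━━━━━━━━━━━━━━━━━━━┛        
                                    


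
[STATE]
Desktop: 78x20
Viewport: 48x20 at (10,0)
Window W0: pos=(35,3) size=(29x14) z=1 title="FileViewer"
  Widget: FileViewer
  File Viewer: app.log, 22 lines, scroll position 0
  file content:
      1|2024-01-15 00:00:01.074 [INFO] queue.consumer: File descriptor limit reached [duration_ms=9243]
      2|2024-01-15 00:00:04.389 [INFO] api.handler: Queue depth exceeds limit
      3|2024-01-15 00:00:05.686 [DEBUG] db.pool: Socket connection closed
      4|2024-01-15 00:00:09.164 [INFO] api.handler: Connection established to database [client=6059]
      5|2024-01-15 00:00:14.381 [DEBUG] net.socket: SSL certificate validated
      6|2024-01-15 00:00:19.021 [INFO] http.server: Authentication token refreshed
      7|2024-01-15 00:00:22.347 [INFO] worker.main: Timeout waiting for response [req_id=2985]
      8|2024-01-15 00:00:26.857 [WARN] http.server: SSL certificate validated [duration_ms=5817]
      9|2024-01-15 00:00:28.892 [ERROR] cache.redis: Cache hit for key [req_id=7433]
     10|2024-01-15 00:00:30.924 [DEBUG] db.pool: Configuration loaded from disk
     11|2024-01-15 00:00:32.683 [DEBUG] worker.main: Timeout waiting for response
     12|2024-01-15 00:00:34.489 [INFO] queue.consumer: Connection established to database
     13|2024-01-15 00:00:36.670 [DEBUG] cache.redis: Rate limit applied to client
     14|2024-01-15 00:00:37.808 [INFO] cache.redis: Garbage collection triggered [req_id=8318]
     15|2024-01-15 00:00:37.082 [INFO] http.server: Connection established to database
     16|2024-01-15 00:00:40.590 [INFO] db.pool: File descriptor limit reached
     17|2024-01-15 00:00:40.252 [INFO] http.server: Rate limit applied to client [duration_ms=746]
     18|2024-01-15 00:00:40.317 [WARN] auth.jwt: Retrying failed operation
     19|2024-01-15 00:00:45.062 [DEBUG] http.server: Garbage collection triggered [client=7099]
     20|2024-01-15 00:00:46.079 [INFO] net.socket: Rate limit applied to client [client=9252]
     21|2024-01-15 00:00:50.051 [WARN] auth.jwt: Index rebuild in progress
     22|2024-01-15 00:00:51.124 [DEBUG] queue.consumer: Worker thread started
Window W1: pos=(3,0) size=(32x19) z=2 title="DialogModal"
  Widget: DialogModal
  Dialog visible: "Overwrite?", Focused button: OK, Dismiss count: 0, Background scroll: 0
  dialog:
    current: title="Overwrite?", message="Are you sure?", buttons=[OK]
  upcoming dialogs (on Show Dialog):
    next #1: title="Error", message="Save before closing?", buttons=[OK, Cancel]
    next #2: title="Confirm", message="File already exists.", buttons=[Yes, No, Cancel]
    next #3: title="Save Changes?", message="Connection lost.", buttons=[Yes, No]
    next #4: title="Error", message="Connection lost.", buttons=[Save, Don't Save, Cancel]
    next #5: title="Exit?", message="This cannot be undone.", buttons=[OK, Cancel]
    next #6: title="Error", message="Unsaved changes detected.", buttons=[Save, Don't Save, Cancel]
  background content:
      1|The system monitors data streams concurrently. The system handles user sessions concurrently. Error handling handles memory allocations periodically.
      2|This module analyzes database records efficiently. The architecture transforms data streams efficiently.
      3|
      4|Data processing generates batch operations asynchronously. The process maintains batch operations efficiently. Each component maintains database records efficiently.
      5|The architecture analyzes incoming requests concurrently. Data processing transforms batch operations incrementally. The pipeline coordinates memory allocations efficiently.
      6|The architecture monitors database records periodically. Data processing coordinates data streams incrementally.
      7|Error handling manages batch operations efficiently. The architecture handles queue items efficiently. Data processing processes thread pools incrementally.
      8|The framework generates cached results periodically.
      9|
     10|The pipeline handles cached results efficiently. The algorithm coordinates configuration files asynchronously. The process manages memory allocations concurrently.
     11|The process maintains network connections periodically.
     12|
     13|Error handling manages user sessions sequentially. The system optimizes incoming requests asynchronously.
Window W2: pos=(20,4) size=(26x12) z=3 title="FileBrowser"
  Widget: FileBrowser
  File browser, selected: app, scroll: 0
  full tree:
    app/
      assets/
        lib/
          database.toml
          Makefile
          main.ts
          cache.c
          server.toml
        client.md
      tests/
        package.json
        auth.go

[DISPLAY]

━━━━━━━━━━━━━━━━━━━━━━━━┓                       
gModal                  ┃                       
────────────────────────┨                       
stem monitors data strea┃┏━━━━━━━━━━━━━━━━━━━━━━
odule anal┏━━━━━━━━━━━━━━━━━━━━━━━━┓r           
          ┃ FileBrowser            ┃────────────
rocessing ┠────────────────────────┨ 00:00:01.07
chitecture┃> [-] app/              ┃ 00:00:04.38
┌─────────┃    [+] assets/         ┃ 00:00:05.68
│   Overwr┃    [+] tests/          ┃ 00:00:09.16
│ Are you ┃                        ┃ 00:00:14.38
│      [OK┃                        ┃ 00:00:19.02
└─────────┃                        ┃ 00:00:22.34
ocess main┃                        ┃ 00:00:26.85
          ┃                        ┃ 00:00:28.89
handling m┗━━━━━━━━━━━━━━━━━━━━━━━━┛ 00:00:30.92
                        ┃┗━━━━━━━━━━━━━━━━━━━━━━
                        ┃                       
━━━━━━━━━━━━━━━━━━━━━━━━┛                       
                                                


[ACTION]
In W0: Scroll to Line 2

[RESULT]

━━━━━━━━━━━━━━━━━━━━━━━━┓                       
gModal                  ┃                       
────────────────────────┨                       
stem monitors data strea┃┏━━━━━━━━━━━━━━━━━━━━━━
odule anal┏━━━━━━━━━━━━━━━━━━━━━━━━┓r           
          ┃ FileBrowser            ┃────────────
rocessing ┠────────────────────────┨ 00:00:04.38
chitecture┃> [-] app/              ┃ 00:00:05.68
┌─────────┃    [+] assets/         ┃ 00:00:09.16
│   Overwr┃    [+] tests/          ┃ 00:00:14.38
│ Are you ┃                        ┃ 00:00:19.02
│      [OK┃                        ┃ 00:00:22.34
└─────────┃                        ┃ 00:00:26.85
ocess main┃                        ┃ 00:00:28.89
          ┃                        ┃ 00:00:30.92
handling m┗━━━━━━━━━━━━━━━━━━━━━━━━┛ 00:00:32.68
                        ┃┗━━━━━━━━━━━━━━━━━━━━━━
                        ┃                       
━━━━━━━━━━━━━━━━━━━━━━━━┛                       
                                                


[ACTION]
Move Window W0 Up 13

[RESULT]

━━━━━━━━━━━━━━━━━━━━━━━━┓┏━━━━━━━━━━━━━━━━━━━━━━
gModal                  ┃┃ FileViewer           
────────────────────────┨┠──────────────────────
stem monitors data strea┃┃2024-01-15 00:00:04.38
odule anal┏━━━━━━━━━━━━━━━━━━━━━━━━┓ 00:00:05.68
          ┃ FileBrowser            ┃ 00:00:09.16
rocessing ┠────────────────────────┨ 00:00:14.38
chitecture┃> [-] app/              ┃ 00:00:19.02
┌─────────┃    [+] assets/         ┃ 00:00:22.34
│   Overwr┃    [+] tests/          ┃ 00:00:26.85
│ Are you ┃                        ┃ 00:00:28.89
│      [OK┃                        ┃ 00:00:30.92
└─────────┃                        ┃ 00:00:32.68
ocess main┃                        ┃━━━━━━━━━━━━
          ┃                        ┃            
handling m┗━━━━━━━━━━━━━━━━━━━━━━━━┛            
                        ┃                       
                        ┃                       
━━━━━━━━━━━━━━━━━━━━━━━━┛                       
                                                
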